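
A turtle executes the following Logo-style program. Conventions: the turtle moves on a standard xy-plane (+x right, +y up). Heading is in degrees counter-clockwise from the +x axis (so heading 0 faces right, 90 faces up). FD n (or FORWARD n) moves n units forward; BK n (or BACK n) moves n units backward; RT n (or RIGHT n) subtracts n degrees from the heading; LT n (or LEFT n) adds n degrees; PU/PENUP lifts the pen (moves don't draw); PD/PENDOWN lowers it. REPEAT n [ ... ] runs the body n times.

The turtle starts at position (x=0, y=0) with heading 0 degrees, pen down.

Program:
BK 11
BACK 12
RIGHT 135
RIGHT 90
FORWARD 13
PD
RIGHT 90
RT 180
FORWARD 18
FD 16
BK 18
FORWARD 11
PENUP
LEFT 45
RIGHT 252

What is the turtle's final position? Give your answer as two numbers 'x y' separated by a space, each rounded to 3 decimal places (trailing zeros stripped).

Executing turtle program step by step:
Start: pos=(0,0), heading=0, pen down
BK 11: (0,0) -> (-11,0) [heading=0, draw]
BK 12: (-11,0) -> (-23,0) [heading=0, draw]
RT 135: heading 0 -> 225
RT 90: heading 225 -> 135
FD 13: (-23,0) -> (-32.192,9.192) [heading=135, draw]
PD: pen down
RT 90: heading 135 -> 45
RT 180: heading 45 -> 225
FD 18: (-32.192,9.192) -> (-44.92,-3.536) [heading=225, draw]
FD 16: (-44.92,-3.536) -> (-56.234,-14.849) [heading=225, draw]
BK 18: (-56.234,-14.849) -> (-43.506,-2.121) [heading=225, draw]
FD 11: (-43.506,-2.121) -> (-51.284,-9.899) [heading=225, draw]
PU: pen up
LT 45: heading 225 -> 270
RT 252: heading 270 -> 18
Final: pos=(-51.284,-9.899), heading=18, 7 segment(s) drawn

Answer: -51.284 -9.899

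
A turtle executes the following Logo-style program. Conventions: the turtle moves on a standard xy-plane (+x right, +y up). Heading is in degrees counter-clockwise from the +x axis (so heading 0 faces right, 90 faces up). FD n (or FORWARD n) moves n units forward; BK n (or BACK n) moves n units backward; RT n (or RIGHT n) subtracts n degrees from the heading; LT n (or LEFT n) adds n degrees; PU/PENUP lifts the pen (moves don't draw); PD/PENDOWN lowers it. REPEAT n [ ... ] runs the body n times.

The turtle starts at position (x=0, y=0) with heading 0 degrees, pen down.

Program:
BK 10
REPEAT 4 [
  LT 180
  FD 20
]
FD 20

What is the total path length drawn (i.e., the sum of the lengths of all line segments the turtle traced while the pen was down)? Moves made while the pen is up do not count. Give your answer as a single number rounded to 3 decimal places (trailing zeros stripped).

Answer: 110

Derivation:
Executing turtle program step by step:
Start: pos=(0,0), heading=0, pen down
BK 10: (0,0) -> (-10,0) [heading=0, draw]
REPEAT 4 [
  -- iteration 1/4 --
  LT 180: heading 0 -> 180
  FD 20: (-10,0) -> (-30,0) [heading=180, draw]
  -- iteration 2/4 --
  LT 180: heading 180 -> 0
  FD 20: (-30,0) -> (-10,0) [heading=0, draw]
  -- iteration 3/4 --
  LT 180: heading 0 -> 180
  FD 20: (-10,0) -> (-30,0) [heading=180, draw]
  -- iteration 4/4 --
  LT 180: heading 180 -> 0
  FD 20: (-30,0) -> (-10,0) [heading=0, draw]
]
FD 20: (-10,0) -> (10,0) [heading=0, draw]
Final: pos=(10,0), heading=0, 6 segment(s) drawn

Segment lengths:
  seg 1: (0,0) -> (-10,0), length = 10
  seg 2: (-10,0) -> (-30,0), length = 20
  seg 3: (-30,0) -> (-10,0), length = 20
  seg 4: (-10,0) -> (-30,0), length = 20
  seg 5: (-30,0) -> (-10,0), length = 20
  seg 6: (-10,0) -> (10,0), length = 20
Total = 110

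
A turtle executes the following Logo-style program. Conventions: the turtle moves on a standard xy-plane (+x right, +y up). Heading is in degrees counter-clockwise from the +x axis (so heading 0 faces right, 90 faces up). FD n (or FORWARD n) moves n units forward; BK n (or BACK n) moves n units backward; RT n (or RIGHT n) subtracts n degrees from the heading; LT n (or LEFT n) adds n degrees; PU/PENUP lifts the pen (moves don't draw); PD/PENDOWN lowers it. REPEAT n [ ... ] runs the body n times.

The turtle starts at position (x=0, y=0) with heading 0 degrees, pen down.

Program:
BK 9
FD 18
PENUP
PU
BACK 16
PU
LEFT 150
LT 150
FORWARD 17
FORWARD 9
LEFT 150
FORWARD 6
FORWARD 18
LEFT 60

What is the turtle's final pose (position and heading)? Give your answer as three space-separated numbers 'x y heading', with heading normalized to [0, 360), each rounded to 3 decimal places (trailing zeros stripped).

Executing turtle program step by step:
Start: pos=(0,0), heading=0, pen down
BK 9: (0,0) -> (-9,0) [heading=0, draw]
FD 18: (-9,0) -> (9,0) [heading=0, draw]
PU: pen up
PU: pen up
BK 16: (9,0) -> (-7,0) [heading=0, move]
PU: pen up
LT 150: heading 0 -> 150
LT 150: heading 150 -> 300
FD 17: (-7,0) -> (1.5,-14.722) [heading=300, move]
FD 9: (1.5,-14.722) -> (6,-22.517) [heading=300, move]
LT 150: heading 300 -> 90
FD 6: (6,-22.517) -> (6,-16.517) [heading=90, move]
FD 18: (6,-16.517) -> (6,1.483) [heading=90, move]
LT 60: heading 90 -> 150
Final: pos=(6,1.483), heading=150, 2 segment(s) drawn

Answer: 6 1.483 150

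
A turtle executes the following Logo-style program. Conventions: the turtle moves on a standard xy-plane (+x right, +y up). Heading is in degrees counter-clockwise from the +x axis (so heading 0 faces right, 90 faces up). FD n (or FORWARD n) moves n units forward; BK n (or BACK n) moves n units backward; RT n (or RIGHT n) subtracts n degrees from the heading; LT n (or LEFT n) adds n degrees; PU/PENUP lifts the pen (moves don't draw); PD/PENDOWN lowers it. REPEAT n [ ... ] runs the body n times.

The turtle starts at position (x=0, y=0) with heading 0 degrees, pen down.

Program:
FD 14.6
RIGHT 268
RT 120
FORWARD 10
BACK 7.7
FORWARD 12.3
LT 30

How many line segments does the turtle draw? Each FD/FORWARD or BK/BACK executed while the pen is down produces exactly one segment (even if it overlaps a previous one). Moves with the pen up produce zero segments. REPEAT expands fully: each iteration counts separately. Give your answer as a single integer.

Executing turtle program step by step:
Start: pos=(0,0), heading=0, pen down
FD 14.6: (0,0) -> (14.6,0) [heading=0, draw]
RT 268: heading 0 -> 92
RT 120: heading 92 -> 332
FD 10: (14.6,0) -> (23.429,-4.695) [heading=332, draw]
BK 7.7: (23.429,-4.695) -> (16.631,-1.08) [heading=332, draw]
FD 12.3: (16.631,-1.08) -> (27.491,-6.854) [heading=332, draw]
LT 30: heading 332 -> 2
Final: pos=(27.491,-6.854), heading=2, 4 segment(s) drawn
Segments drawn: 4

Answer: 4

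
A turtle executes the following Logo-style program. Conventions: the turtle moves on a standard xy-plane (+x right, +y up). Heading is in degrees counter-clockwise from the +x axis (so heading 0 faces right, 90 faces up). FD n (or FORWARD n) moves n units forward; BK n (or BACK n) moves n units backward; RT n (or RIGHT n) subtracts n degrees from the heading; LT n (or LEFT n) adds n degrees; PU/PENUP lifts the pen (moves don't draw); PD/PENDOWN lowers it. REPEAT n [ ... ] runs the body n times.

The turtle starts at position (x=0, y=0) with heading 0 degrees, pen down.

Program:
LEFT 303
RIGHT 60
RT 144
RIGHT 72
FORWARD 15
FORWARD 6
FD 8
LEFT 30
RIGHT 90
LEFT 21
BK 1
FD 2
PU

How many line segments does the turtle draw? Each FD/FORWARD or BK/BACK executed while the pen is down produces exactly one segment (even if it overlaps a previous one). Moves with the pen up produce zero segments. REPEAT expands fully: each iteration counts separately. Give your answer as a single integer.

Executing turtle program step by step:
Start: pos=(0,0), heading=0, pen down
LT 303: heading 0 -> 303
RT 60: heading 303 -> 243
RT 144: heading 243 -> 99
RT 72: heading 99 -> 27
FD 15: (0,0) -> (13.365,6.81) [heading=27, draw]
FD 6: (13.365,6.81) -> (18.711,9.534) [heading=27, draw]
FD 8: (18.711,9.534) -> (25.839,13.166) [heading=27, draw]
LT 30: heading 27 -> 57
RT 90: heading 57 -> 327
LT 21: heading 327 -> 348
BK 1: (25.839,13.166) -> (24.861,13.374) [heading=348, draw]
FD 2: (24.861,13.374) -> (26.817,12.958) [heading=348, draw]
PU: pen up
Final: pos=(26.817,12.958), heading=348, 5 segment(s) drawn
Segments drawn: 5

Answer: 5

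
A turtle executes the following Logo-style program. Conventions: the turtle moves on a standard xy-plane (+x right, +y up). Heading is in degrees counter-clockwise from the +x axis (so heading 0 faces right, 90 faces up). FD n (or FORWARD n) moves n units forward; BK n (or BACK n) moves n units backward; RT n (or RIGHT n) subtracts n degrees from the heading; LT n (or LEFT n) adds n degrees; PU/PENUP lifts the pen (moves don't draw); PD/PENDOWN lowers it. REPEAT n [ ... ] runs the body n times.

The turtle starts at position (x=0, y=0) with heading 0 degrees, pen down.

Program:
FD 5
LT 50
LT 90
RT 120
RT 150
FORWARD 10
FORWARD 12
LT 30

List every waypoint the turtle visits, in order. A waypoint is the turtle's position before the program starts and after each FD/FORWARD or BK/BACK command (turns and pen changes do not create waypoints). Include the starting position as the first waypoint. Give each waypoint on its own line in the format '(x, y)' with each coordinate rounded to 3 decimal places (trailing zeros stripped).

Executing turtle program step by step:
Start: pos=(0,0), heading=0, pen down
FD 5: (0,0) -> (5,0) [heading=0, draw]
LT 50: heading 0 -> 50
LT 90: heading 50 -> 140
RT 120: heading 140 -> 20
RT 150: heading 20 -> 230
FD 10: (5,0) -> (-1.428,-7.66) [heading=230, draw]
FD 12: (-1.428,-7.66) -> (-9.141,-16.853) [heading=230, draw]
LT 30: heading 230 -> 260
Final: pos=(-9.141,-16.853), heading=260, 3 segment(s) drawn
Waypoints (4 total):
(0, 0)
(5, 0)
(-1.428, -7.66)
(-9.141, -16.853)

Answer: (0, 0)
(5, 0)
(-1.428, -7.66)
(-9.141, -16.853)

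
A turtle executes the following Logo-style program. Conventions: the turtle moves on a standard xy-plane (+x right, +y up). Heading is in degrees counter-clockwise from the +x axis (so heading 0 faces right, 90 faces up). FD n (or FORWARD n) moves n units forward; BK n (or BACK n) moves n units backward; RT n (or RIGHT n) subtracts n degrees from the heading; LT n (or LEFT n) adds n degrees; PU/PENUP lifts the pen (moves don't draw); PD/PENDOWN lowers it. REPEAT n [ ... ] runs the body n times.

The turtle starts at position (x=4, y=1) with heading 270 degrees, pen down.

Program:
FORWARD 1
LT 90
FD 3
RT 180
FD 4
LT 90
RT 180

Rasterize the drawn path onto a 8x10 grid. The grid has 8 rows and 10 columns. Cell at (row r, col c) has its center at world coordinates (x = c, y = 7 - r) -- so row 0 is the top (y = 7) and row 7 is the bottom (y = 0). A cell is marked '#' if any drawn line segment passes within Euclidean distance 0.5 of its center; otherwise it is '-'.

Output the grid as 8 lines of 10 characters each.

Segment 0: (4,1) -> (4,0)
Segment 1: (4,0) -> (7,-0)
Segment 2: (7,-0) -> (3,-0)

Answer: ----------
----------
----------
----------
----------
----------
----#-----
---#####--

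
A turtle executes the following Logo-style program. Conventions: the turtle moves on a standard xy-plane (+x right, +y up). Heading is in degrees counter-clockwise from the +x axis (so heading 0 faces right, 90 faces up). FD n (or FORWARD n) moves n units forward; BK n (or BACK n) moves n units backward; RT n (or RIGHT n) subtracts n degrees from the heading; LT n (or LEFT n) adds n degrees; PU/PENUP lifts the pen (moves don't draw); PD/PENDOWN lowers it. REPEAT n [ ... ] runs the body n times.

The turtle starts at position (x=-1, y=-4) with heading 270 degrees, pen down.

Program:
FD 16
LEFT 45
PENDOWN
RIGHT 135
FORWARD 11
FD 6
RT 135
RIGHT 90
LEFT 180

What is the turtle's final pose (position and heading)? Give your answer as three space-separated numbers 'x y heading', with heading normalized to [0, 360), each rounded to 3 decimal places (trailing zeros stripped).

Answer: -18 -20 135

Derivation:
Executing turtle program step by step:
Start: pos=(-1,-4), heading=270, pen down
FD 16: (-1,-4) -> (-1,-20) [heading=270, draw]
LT 45: heading 270 -> 315
PD: pen down
RT 135: heading 315 -> 180
FD 11: (-1,-20) -> (-12,-20) [heading=180, draw]
FD 6: (-12,-20) -> (-18,-20) [heading=180, draw]
RT 135: heading 180 -> 45
RT 90: heading 45 -> 315
LT 180: heading 315 -> 135
Final: pos=(-18,-20), heading=135, 3 segment(s) drawn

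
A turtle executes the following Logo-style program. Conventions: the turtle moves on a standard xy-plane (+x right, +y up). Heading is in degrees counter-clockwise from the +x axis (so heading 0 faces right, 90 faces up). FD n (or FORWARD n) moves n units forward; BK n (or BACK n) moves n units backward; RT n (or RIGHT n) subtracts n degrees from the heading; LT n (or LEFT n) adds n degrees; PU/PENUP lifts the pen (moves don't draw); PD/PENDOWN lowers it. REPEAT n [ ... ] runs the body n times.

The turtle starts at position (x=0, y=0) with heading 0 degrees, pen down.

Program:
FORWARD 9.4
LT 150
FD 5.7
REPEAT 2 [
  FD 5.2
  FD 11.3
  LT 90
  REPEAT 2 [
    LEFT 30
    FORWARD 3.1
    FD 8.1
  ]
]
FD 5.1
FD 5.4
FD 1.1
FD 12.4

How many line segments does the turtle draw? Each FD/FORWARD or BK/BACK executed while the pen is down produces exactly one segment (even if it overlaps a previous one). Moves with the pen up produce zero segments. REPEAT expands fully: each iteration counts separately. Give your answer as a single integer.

Answer: 18

Derivation:
Executing turtle program step by step:
Start: pos=(0,0), heading=0, pen down
FD 9.4: (0,0) -> (9.4,0) [heading=0, draw]
LT 150: heading 0 -> 150
FD 5.7: (9.4,0) -> (4.464,2.85) [heading=150, draw]
REPEAT 2 [
  -- iteration 1/2 --
  FD 5.2: (4.464,2.85) -> (-0.04,5.45) [heading=150, draw]
  FD 11.3: (-0.04,5.45) -> (-9.826,11.1) [heading=150, draw]
  LT 90: heading 150 -> 240
  REPEAT 2 [
    -- iteration 1/2 --
    LT 30: heading 240 -> 270
    FD 3.1: (-9.826,11.1) -> (-9.826,8) [heading=270, draw]
    FD 8.1: (-9.826,8) -> (-9.826,-0.1) [heading=270, draw]
    -- iteration 2/2 --
    LT 30: heading 270 -> 300
    FD 3.1: (-9.826,-0.1) -> (-8.276,-2.785) [heading=300, draw]
    FD 8.1: (-8.276,-2.785) -> (-4.226,-9.799) [heading=300, draw]
  ]
  -- iteration 2/2 --
  FD 5.2: (-4.226,-9.799) -> (-1.626,-14.303) [heading=300, draw]
  FD 11.3: (-1.626,-14.303) -> (4.024,-24.089) [heading=300, draw]
  LT 90: heading 300 -> 30
  REPEAT 2 [
    -- iteration 1/2 --
    LT 30: heading 30 -> 60
    FD 3.1: (4.024,-24.089) -> (5.574,-21.404) [heading=60, draw]
    FD 8.1: (5.574,-21.404) -> (9.624,-14.389) [heading=60, draw]
    -- iteration 2/2 --
    LT 30: heading 60 -> 90
    FD 3.1: (9.624,-14.389) -> (9.624,-11.289) [heading=90, draw]
    FD 8.1: (9.624,-11.289) -> (9.624,-3.189) [heading=90, draw]
  ]
]
FD 5.1: (9.624,-3.189) -> (9.624,1.911) [heading=90, draw]
FD 5.4: (9.624,1.911) -> (9.624,7.311) [heading=90, draw]
FD 1.1: (9.624,7.311) -> (9.624,8.411) [heading=90, draw]
FD 12.4: (9.624,8.411) -> (9.624,20.811) [heading=90, draw]
Final: pos=(9.624,20.811), heading=90, 18 segment(s) drawn
Segments drawn: 18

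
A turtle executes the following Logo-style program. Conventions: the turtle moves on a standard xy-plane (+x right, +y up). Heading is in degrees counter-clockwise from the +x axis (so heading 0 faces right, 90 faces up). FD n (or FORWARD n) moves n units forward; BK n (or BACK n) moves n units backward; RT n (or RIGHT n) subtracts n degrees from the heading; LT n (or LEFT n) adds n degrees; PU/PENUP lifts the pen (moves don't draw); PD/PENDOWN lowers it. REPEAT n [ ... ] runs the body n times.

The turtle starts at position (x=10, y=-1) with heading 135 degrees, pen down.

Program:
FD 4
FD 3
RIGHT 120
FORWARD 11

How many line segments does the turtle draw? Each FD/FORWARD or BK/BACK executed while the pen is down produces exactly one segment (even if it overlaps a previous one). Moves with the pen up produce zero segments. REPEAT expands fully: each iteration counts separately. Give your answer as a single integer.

Executing turtle program step by step:
Start: pos=(10,-1), heading=135, pen down
FD 4: (10,-1) -> (7.172,1.828) [heading=135, draw]
FD 3: (7.172,1.828) -> (5.05,3.95) [heading=135, draw]
RT 120: heading 135 -> 15
FD 11: (5.05,3.95) -> (15.675,6.797) [heading=15, draw]
Final: pos=(15.675,6.797), heading=15, 3 segment(s) drawn
Segments drawn: 3

Answer: 3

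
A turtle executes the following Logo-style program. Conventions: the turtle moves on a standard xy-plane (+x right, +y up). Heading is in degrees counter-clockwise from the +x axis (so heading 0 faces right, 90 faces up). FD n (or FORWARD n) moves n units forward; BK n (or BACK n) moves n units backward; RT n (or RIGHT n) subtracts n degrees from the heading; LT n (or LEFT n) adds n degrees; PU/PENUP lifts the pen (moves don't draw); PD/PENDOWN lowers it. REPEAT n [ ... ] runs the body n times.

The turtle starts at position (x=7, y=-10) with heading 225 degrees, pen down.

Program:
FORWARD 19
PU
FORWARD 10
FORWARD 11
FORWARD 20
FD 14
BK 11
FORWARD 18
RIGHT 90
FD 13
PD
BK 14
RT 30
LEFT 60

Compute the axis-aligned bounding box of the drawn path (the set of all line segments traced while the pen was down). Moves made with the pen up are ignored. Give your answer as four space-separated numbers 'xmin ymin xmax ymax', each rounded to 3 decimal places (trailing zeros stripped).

Answer: -59.468 -67.983 7 -10

Derivation:
Executing turtle program step by step:
Start: pos=(7,-10), heading=225, pen down
FD 19: (7,-10) -> (-6.435,-23.435) [heading=225, draw]
PU: pen up
FD 10: (-6.435,-23.435) -> (-13.506,-30.506) [heading=225, move]
FD 11: (-13.506,-30.506) -> (-21.284,-38.284) [heading=225, move]
FD 20: (-21.284,-38.284) -> (-35.426,-52.426) [heading=225, move]
FD 14: (-35.426,-52.426) -> (-45.326,-62.326) [heading=225, move]
BK 11: (-45.326,-62.326) -> (-37.548,-54.548) [heading=225, move]
FD 18: (-37.548,-54.548) -> (-50.276,-67.276) [heading=225, move]
RT 90: heading 225 -> 135
FD 13: (-50.276,-67.276) -> (-59.468,-58.083) [heading=135, move]
PD: pen down
BK 14: (-59.468,-58.083) -> (-49.569,-67.983) [heading=135, draw]
RT 30: heading 135 -> 105
LT 60: heading 105 -> 165
Final: pos=(-49.569,-67.983), heading=165, 2 segment(s) drawn

Segment endpoints: x in {-59.468, -49.569, -6.435, 7}, y in {-67.983, -58.083, -23.435, -10}
xmin=-59.468, ymin=-67.983, xmax=7, ymax=-10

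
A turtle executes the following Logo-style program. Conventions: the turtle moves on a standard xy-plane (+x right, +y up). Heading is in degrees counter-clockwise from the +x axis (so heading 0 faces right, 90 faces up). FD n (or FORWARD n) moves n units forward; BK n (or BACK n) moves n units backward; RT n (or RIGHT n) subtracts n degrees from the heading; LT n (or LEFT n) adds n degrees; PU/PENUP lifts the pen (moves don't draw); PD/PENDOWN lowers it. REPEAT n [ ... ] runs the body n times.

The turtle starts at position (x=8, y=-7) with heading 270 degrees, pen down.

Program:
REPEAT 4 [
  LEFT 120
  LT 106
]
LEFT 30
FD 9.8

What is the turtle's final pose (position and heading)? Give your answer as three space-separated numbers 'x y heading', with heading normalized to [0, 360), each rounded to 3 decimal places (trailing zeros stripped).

Answer: 2.52 1.125 124

Derivation:
Executing turtle program step by step:
Start: pos=(8,-7), heading=270, pen down
REPEAT 4 [
  -- iteration 1/4 --
  LT 120: heading 270 -> 30
  LT 106: heading 30 -> 136
  -- iteration 2/4 --
  LT 120: heading 136 -> 256
  LT 106: heading 256 -> 2
  -- iteration 3/4 --
  LT 120: heading 2 -> 122
  LT 106: heading 122 -> 228
  -- iteration 4/4 --
  LT 120: heading 228 -> 348
  LT 106: heading 348 -> 94
]
LT 30: heading 94 -> 124
FD 9.8: (8,-7) -> (2.52,1.125) [heading=124, draw]
Final: pos=(2.52,1.125), heading=124, 1 segment(s) drawn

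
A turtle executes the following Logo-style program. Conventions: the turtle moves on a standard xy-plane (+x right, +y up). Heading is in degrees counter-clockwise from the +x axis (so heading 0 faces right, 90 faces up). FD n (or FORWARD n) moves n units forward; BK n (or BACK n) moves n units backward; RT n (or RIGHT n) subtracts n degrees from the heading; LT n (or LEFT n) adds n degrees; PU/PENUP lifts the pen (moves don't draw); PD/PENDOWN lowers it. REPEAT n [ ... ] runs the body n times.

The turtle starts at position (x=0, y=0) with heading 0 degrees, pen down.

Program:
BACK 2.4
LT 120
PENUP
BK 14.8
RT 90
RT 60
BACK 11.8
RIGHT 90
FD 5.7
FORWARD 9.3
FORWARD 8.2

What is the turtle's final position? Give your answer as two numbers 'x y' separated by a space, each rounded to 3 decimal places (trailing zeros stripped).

Executing turtle program step by step:
Start: pos=(0,0), heading=0, pen down
BK 2.4: (0,0) -> (-2.4,0) [heading=0, draw]
LT 120: heading 0 -> 120
PU: pen up
BK 14.8: (-2.4,0) -> (5,-12.817) [heading=120, move]
RT 90: heading 120 -> 30
RT 60: heading 30 -> 330
BK 11.8: (5,-12.817) -> (-5.219,-6.917) [heading=330, move]
RT 90: heading 330 -> 240
FD 5.7: (-5.219,-6.917) -> (-8.069,-11.854) [heading=240, move]
FD 9.3: (-8.069,-11.854) -> (-12.719,-19.908) [heading=240, move]
FD 8.2: (-12.719,-19.908) -> (-16.819,-27.009) [heading=240, move]
Final: pos=(-16.819,-27.009), heading=240, 1 segment(s) drawn

Answer: -16.819 -27.009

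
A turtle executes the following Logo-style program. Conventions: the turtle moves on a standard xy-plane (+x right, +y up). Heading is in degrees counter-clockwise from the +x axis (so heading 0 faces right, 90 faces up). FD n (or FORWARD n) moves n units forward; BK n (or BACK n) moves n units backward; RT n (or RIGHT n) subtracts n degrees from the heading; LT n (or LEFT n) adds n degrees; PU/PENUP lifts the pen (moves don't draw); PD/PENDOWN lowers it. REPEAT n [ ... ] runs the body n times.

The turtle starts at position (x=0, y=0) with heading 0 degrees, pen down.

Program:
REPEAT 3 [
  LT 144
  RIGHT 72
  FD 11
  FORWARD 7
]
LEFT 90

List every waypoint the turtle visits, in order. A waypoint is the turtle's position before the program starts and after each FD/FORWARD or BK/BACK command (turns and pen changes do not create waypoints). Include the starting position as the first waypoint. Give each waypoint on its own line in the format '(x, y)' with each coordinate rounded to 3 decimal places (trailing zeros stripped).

Executing turtle program step by step:
Start: pos=(0,0), heading=0, pen down
REPEAT 3 [
  -- iteration 1/3 --
  LT 144: heading 0 -> 144
  RT 72: heading 144 -> 72
  FD 11: (0,0) -> (3.399,10.462) [heading=72, draw]
  FD 7: (3.399,10.462) -> (5.562,17.119) [heading=72, draw]
  -- iteration 2/3 --
  LT 144: heading 72 -> 216
  RT 72: heading 216 -> 144
  FD 11: (5.562,17.119) -> (-3.337,23.585) [heading=144, draw]
  FD 7: (-3.337,23.585) -> (-9,27.699) [heading=144, draw]
  -- iteration 3/3 --
  LT 144: heading 144 -> 288
  RT 72: heading 288 -> 216
  FD 11: (-9,27.699) -> (-17.899,21.234) [heading=216, draw]
  FD 7: (-17.899,21.234) -> (-23.562,17.119) [heading=216, draw]
]
LT 90: heading 216 -> 306
Final: pos=(-23.562,17.119), heading=306, 6 segment(s) drawn
Waypoints (7 total):
(0, 0)
(3.399, 10.462)
(5.562, 17.119)
(-3.337, 23.585)
(-9, 27.699)
(-17.899, 21.234)
(-23.562, 17.119)

Answer: (0, 0)
(3.399, 10.462)
(5.562, 17.119)
(-3.337, 23.585)
(-9, 27.699)
(-17.899, 21.234)
(-23.562, 17.119)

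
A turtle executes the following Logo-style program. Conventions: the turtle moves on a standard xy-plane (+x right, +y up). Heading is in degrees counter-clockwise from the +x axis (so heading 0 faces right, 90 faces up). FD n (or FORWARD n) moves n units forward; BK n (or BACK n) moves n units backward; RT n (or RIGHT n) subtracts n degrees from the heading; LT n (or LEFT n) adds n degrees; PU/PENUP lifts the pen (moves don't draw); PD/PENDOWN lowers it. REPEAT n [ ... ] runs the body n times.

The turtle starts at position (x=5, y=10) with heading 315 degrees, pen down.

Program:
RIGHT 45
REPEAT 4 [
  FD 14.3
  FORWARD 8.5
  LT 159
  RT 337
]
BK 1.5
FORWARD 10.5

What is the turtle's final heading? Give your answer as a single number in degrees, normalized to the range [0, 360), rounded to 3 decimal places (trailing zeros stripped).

Executing turtle program step by step:
Start: pos=(5,10), heading=315, pen down
RT 45: heading 315 -> 270
REPEAT 4 [
  -- iteration 1/4 --
  FD 14.3: (5,10) -> (5,-4.3) [heading=270, draw]
  FD 8.5: (5,-4.3) -> (5,-12.8) [heading=270, draw]
  LT 159: heading 270 -> 69
  RT 337: heading 69 -> 92
  -- iteration 2/4 --
  FD 14.3: (5,-12.8) -> (4.501,1.491) [heading=92, draw]
  FD 8.5: (4.501,1.491) -> (4.204,9.986) [heading=92, draw]
  LT 159: heading 92 -> 251
  RT 337: heading 251 -> 274
  -- iteration 3/4 --
  FD 14.3: (4.204,9.986) -> (5.202,-4.279) [heading=274, draw]
  FD 8.5: (5.202,-4.279) -> (5.795,-12.758) [heading=274, draw]
  LT 159: heading 274 -> 73
  RT 337: heading 73 -> 96
  -- iteration 4/4 --
  FD 14.3: (5.795,-12.758) -> (4.3,1.463) [heading=96, draw]
  FD 8.5: (4.3,1.463) -> (3.411,9.917) [heading=96, draw]
  LT 159: heading 96 -> 255
  RT 337: heading 255 -> 278
]
BK 1.5: (3.411,9.917) -> (3.203,11.402) [heading=278, draw]
FD 10.5: (3.203,11.402) -> (4.664,1.004) [heading=278, draw]
Final: pos=(4.664,1.004), heading=278, 10 segment(s) drawn

Answer: 278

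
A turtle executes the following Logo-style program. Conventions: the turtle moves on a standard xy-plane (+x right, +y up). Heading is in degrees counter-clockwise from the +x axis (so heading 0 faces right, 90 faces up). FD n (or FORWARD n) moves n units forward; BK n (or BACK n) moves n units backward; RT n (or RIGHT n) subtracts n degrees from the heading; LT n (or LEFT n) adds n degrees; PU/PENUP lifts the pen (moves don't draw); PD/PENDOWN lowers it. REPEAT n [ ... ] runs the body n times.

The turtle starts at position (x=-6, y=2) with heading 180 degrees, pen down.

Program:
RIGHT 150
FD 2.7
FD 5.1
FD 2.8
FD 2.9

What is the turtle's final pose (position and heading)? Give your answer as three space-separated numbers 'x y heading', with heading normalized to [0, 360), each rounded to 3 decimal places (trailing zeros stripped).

Answer: 5.691 8.75 30

Derivation:
Executing turtle program step by step:
Start: pos=(-6,2), heading=180, pen down
RT 150: heading 180 -> 30
FD 2.7: (-6,2) -> (-3.662,3.35) [heading=30, draw]
FD 5.1: (-3.662,3.35) -> (0.755,5.9) [heading=30, draw]
FD 2.8: (0.755,5.9) -> (3.18,7.3) [heading=30, draw]
FD 2.9: (3.18,7.3) -> (5.691,8.75) [heading=30, draw]
Final: pos=(5.691,8.75), heading=30, 4 segment(s) drawn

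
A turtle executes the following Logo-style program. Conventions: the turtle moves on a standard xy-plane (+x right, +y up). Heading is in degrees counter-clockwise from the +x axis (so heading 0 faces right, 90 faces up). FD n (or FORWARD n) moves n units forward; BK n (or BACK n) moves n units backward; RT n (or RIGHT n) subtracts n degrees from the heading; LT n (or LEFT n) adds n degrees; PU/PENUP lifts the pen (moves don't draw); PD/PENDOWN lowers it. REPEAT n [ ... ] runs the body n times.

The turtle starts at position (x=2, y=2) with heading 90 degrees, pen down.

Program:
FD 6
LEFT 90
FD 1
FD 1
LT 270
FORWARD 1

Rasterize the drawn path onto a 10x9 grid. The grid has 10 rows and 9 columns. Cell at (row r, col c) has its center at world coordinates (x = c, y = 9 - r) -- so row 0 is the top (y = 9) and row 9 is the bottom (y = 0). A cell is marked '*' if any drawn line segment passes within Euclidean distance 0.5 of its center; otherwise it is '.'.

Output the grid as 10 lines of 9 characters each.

Answer: *........
***......
..*......
..*......
..*......
..*......
..*......
..*......
.........
.........

Derivation:
Segment 0: (2,2) -> (2,8)
Segment 1: (2,8) -> (1,8)
Segment 2: (1,8) -> (0,8)
Segment 3: (0,8) -> (0,9)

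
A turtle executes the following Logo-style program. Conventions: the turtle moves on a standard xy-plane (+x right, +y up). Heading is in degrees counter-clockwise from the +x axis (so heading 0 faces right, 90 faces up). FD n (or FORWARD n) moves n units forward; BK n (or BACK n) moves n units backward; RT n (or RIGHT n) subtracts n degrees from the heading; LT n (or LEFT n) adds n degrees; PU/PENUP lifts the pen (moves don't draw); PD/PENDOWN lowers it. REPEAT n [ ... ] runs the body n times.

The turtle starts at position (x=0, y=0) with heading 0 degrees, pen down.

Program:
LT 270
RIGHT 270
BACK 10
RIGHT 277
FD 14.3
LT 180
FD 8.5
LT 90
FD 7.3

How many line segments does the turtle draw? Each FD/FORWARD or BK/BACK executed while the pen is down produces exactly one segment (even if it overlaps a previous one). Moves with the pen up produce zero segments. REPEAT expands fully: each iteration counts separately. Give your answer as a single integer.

Answer: 4

Derivation:
Executing turtle program step by step:
Start: pos=(0,0), heading=0, pen down
LT 270: heading 0 -> 270
RT 270: heading 270 -> 0
BK 10: (0,0) -> (-10,0) [heading=0, draw]
RT 277: heading 0 -> 83
FD 14.3: (-10,0) -> (-8.257,14.193) [heading=83, draw]
LT 180: heading 83 -> 263
FD 8.5: (-8.257,14.193) -> (-9.293,5.757) [heading=263, draw]
LT 90: heading 263 -> 353
FD 7.3: (-9.293,5.757) -> (-2.048,4.867) [heading=353, draw]
Final: pos=(-2.048,4.867), heading=353, 4 segment(s) drawn
Segments drawn: 4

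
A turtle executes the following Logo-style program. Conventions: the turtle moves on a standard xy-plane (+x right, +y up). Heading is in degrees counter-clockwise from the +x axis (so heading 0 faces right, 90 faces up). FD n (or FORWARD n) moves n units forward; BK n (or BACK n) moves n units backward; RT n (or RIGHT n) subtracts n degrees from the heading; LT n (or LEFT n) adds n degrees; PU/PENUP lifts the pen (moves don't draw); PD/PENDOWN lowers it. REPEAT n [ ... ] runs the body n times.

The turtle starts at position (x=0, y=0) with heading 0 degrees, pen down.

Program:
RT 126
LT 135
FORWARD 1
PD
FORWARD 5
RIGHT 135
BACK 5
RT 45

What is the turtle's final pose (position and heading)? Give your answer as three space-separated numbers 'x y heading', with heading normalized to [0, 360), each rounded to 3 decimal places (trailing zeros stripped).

Answer: 8.865 4.984 189

Derivation:
Executing turtle program step by step:
Start: pos=(0,0), heading=0, pen down
RT 126: heading 0 -> 234
LT 135: heading 234 -> 9
FD 1: (0,0) -> (0.988,0.156) [heading=9, draw]
PD: pen down
FD 5: (0.988,0.156) -> (5.926,0.939) [heading=9, draw]
RT 135: heading 9 -> 234
BK 5: (5.926,0.939) -> (8.865,4.984) [heading=234, draw]
RT 45: heading 234 -> 189
Final: pos=(8.865,4.984), heading=189, 3 segment(s) drawn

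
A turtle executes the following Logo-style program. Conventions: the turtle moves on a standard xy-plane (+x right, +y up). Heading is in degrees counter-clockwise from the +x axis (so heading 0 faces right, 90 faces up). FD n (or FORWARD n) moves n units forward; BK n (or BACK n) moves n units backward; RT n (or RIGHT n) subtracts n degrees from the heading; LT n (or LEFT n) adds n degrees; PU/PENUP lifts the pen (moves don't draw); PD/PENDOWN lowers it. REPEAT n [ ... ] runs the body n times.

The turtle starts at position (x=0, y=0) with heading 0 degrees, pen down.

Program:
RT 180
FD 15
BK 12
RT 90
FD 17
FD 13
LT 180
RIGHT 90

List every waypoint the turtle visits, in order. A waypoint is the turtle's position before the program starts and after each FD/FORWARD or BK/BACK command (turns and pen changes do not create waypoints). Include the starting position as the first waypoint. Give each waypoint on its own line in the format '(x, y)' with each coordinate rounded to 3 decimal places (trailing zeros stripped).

Executing turtle program step by step:
Start: pos=(0,0), heading=0, pen down
RT 180: heading 0 -> 180
FD 15: (0,0) -> (-15,0) [heading=180, draw]
BK 12: (-15,0) -> (-3,0) [heading=180, draw]
RT 90: heading 180 -> 90
FD 17: (-3,0) -> (-3,17) [heading=90, draw]
FD 13: (-3,17) -> (-3,30) [heading=90, draw]
LT 180: heading 90 -> 270
RT 90: heading 270 -> 180
Final: pos=(-3,30), heading=180, 4 segment(s) drawn
Waypoints (5 total):
(0, 0)
(-15, 0)
(-3, 0)
(-3, 17)
(-3, 30)

Answer: (0, 0)
(-15, 0)
(-3, 0)
(-3, 17)
(-3, 30)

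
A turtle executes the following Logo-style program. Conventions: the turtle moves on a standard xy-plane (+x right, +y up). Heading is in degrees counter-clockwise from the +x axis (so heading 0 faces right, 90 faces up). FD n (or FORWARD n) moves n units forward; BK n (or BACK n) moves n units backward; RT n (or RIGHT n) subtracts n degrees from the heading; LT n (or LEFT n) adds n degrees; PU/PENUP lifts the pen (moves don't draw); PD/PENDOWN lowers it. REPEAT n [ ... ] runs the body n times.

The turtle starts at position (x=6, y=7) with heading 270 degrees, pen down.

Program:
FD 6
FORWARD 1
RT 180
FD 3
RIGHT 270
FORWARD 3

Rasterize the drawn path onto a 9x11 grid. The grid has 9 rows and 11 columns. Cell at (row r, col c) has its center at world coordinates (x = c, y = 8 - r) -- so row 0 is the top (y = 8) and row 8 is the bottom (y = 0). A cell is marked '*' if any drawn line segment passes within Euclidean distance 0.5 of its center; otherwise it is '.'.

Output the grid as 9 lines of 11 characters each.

Segment 0: (6,7) -> (6,1)
Segment 1: (6,1) -> (6,0)
Segment 2: (6,0) -> (6,3)
Segment 3: (6,3) -> (3,3)

Answer: ...........
......*....
......*....
......*....
......*....
...****....
......*....
......*....
......*....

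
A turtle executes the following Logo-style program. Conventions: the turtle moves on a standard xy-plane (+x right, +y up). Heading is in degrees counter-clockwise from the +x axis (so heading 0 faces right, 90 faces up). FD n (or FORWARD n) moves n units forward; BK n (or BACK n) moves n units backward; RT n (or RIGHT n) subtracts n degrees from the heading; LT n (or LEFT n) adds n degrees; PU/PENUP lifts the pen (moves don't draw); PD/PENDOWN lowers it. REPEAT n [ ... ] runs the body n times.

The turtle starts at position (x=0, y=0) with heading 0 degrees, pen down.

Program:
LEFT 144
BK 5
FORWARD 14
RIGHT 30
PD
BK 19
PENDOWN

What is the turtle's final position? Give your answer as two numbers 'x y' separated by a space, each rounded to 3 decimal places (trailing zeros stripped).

Answer: 0.447 -12.067

Derivation:
Executing turtle program step by step:
Start: pos=(0,0), heading=0, pen down
LT 144: heading 0 -> 144
BK 5: (0,0) -> (4.045,-2.939) [heading=144, draw]
FD 14: (4.045,-2.939) -> (-7.281,5.29) [heading=144, draw]
RT 30: heading 144 -> 114
PD: pen down
BK 19: (-7.281,5.29) -> (0.447,-12.067) [heading=114, draw]
PD: pen down
Final: pos=(0.447,-12.067), heading=114, 3 segment(s) drawn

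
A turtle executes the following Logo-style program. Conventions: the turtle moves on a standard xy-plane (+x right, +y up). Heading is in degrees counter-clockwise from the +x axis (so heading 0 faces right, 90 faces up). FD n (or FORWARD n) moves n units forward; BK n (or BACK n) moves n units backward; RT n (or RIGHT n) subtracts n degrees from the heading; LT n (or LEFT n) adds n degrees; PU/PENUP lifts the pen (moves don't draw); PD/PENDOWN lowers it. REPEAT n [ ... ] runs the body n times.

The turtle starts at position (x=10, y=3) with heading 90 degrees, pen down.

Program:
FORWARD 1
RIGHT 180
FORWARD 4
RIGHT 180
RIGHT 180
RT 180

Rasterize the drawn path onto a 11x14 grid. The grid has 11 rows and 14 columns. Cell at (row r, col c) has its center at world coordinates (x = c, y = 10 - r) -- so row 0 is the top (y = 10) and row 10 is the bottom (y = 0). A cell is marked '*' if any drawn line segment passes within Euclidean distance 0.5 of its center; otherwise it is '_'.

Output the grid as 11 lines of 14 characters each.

Segment 0: (10,3) -> (10,4)
Segment 1: (10,4) -> (10,0)

Answer: ______________
______________
______________
______________
______________
______________
__________*___
__________*___
__________*___
__________*___
__________*___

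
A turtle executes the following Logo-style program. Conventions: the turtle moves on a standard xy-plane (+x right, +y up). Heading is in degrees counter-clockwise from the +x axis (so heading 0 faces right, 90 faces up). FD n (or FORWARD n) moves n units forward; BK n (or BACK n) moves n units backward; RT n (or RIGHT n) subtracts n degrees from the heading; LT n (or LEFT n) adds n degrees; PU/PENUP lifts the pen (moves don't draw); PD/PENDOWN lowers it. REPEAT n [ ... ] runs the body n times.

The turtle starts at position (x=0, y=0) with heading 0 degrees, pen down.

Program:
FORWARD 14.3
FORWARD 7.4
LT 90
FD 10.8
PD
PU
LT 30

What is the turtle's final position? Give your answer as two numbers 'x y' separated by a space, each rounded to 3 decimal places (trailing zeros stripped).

Answer: 21.7 10.8

Derivation:
Executing turtle program step by step:
Start: pos=(0,0), heading=0, pen down
FD 14.3: (0,0) -> (14.3,0) [heading=0, draw]
FD 7.4: (14.3,0) -> (21.7,0) [heading=0, draw]
LT 90: heading 0 -> 90
FD 10.8: (21.7,0) -> (21.7,10.8) [heading=90, draw]
PD: pen down
PU: pen up
LT 30: heading 90 -> 120
Final: pos=(21.7,10.8), heading=120, 3 segment(s) drawn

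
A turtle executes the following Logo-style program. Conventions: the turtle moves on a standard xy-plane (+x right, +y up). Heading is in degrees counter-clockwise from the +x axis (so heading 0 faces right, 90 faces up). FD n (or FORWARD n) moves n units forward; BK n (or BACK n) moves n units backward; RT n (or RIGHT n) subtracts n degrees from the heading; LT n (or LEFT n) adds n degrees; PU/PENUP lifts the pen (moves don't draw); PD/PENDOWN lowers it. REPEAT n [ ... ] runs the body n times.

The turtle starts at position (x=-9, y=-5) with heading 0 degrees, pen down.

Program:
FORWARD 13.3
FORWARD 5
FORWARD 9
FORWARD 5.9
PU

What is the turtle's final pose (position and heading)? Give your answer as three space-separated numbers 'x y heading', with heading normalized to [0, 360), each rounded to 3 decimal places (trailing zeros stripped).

Answer: 24.2 -5 0

Derivation:
Executing turtle program step by step:
Start: pos=(-9,-5), heading=0, pen down
FD 13.3: (-9,-5) -> (4.3,-5) [heading=0, draw]
FD 5: (4.3,-5) -> (9.3,-5) [heading=0, draw]
FD 9: (9.3,-5) -> (18.3,-5) [heading=0, draw]
FD 5.9: (18.3,-5) -> (24.2,-5) [heading=0, draw]
PU: pen up
Final: pos=(24.2,-5), heading=0, 4 segment(s) drawn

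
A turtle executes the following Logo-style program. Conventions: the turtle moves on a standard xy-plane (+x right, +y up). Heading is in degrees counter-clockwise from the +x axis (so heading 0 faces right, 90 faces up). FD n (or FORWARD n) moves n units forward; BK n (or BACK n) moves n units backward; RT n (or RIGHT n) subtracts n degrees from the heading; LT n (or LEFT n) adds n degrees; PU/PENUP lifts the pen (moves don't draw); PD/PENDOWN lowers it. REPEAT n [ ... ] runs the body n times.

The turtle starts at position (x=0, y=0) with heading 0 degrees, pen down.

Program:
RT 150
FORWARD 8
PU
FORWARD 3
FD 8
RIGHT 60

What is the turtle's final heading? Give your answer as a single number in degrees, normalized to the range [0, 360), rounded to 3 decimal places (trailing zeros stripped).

Executing turtle program step by step:
Start: pos=(0,0), heading=0, pen down
RT 150: heading 0 -> 210
FD 8: (0,0) -> (-6.928,-4) [heading=210, draw]
PU: pen up
FD 3: (-6.928,-4) -> (-9.526,-5.5) [heading=210, move]
FD 8: (-9.526,-5.5) -> (-16.454,-9.5) [heading=210, move]
RT 60: heading 210 -> 150
Final: pos=(-16.454,-9.5), heading=150, 1 segment(s) drawn

Answer: 150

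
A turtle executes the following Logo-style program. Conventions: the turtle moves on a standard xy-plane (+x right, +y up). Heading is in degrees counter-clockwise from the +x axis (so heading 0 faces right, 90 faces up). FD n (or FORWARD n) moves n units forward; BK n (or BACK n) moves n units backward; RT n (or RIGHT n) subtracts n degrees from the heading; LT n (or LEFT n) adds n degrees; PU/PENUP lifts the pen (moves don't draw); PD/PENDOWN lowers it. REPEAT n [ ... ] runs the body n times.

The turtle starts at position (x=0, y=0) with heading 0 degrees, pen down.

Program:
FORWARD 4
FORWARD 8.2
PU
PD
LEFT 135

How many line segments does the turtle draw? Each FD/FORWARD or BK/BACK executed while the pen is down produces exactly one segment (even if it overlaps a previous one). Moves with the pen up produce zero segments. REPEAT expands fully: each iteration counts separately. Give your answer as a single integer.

Executing turtle program step by step:
Start: pos=(0,0), heading=0, pen down
FD 4: (0,0) -> (4,0) [heading=0, draw]
FD 8.2: (4,0) -> (12.2,0) [heading=0, draw]
PU: pen up
PD: pen down
LT 135: heading 0 -> 135
Final: pos=(12.2,0), heading=135, 2 segment(s) drawn
Segments drawn: 2

Answer: 2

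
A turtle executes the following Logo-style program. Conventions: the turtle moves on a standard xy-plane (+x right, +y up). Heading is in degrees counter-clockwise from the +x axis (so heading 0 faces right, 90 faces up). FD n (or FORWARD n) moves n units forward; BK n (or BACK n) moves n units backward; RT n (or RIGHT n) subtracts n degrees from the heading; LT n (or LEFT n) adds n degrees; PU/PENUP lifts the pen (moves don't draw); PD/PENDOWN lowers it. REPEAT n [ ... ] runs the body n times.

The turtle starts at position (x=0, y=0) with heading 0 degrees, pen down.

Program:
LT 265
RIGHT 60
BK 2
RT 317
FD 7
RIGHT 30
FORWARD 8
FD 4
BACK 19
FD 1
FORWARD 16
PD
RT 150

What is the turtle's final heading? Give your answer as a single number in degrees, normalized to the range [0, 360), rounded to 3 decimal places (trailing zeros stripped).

Executing turtle program step by step:
Start: pos=(0,0), heading=0, pen down
LT 265: heading 0 -> 265
RT 60: heading 265 -> 205
BK 2: (0,0) -> (1.813,0.845) [heading=205, draw]
RT 317: heading 205 -> 248
FD 7: (1.813,0.845) -> (-0.81,-5.645) [heading=248, draw]
RT 30: heading 248 -> 218
FD 8: (-0.81,-5.645) -> (-7.114,-10.57) [heading=218, draw]
FD 4: (-7.114,-10.57) -> (-10.266,-13.033) [heading=218, draw]
BK 19: (-10.266,-13.033) -> (4.706,-1.335) [heading=218, draw]
FD 1: (4.706,-1.335) -> (3.918,-1.951) [heading=218, draw]
FD 16: (3.918,-1.951) -> (-8.69,-11.802) [heading=218, draw]
PD: pen down
RT 150: heading 218 -> 68
Final: pos=(-8.69,-11.802), heading=68, 7 segment(s) drawn

Answer: 68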